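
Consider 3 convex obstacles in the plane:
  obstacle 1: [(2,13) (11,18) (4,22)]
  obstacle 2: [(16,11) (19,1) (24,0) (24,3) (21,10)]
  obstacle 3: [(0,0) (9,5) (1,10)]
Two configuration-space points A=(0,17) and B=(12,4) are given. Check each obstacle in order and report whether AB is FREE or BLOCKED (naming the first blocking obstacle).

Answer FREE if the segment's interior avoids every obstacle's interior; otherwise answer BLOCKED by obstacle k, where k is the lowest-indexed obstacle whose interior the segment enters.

BLOCKED by obstacle 1

Obstacle 1 [(2,13) (11,18) (4,22)]:
  edge (2,13)–(11,18): crosses AB
  edge (11,18)–(4,22): clear
  edge (4,22)–(2,13): crosses AB
  → BLOCKED
Obstacle 2 [(16,11) (19,1) (24,0) (24,3) (21,10)]:
  edge (16,11)–(19,1): clear
  edge (19,1)–(24,0): clear
  edge (24,0)–(24,3): clear
  edge (24,3)–(21,10): clear
  edge (21,10)–(16,11): clear
  midpoint (6,21/2) outside
  → clear
Obstacle 3 [(0,0) (9,5) (1,10)]:
  edge (0,0)–(9,5): clear
  edge (9,5)–(1,10): clear
  edge (1,10)–(0,0): clear
  midpoint (6,21/2) outside
  → clear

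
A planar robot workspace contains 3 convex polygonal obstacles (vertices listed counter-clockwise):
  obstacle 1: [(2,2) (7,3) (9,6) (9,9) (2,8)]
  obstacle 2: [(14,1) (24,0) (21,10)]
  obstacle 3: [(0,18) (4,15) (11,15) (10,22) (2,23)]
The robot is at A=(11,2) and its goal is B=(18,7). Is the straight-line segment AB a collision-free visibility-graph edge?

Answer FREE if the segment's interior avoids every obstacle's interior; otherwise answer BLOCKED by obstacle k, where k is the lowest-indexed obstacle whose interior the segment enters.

FREE

Obstacle 1 [(2,2) (7,3) (9,6) (9,9) (2,8)]:
  edge (2,2)–(7,3): clear
  edge (7,3)–(9,6): clear
  edge (9,6)–(9,9): clear
  edge (9,9)–(2,8): clear
  edge (2,8)–(2,2): clear
  midpoint (29/2,9/2) outside
  → clear
Obstacle 2 [(14,1) (24,0) (21,10)]:
  edge (14,1)–(24,0): clear
  edge (24,0)–(21,10): clear
  edge (21,10)–(14,1): clear
  midpoint (29/2,9/2) outside
  → clear
Obstacle 3 [(0,18) (4,15) (11,15) (10,22) (2,23)]:
  edge (0,18)–(4,15): clear
  edge (4,15)–(11,15): clear
  edge (11,15)–(10,22): clear
  edge (10,22)–(2,23): clear
  edge (2,23)–(0,18): clear
  midpoint (29/2,9/2) outside
  → clear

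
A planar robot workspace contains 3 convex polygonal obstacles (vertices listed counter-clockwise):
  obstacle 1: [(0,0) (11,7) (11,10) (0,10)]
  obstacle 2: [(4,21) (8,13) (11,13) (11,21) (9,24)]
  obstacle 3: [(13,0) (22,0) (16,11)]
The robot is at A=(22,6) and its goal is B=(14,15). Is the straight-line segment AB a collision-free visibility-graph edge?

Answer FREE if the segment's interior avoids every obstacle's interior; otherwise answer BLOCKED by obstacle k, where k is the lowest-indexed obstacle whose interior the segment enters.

FREE

Obstacle 1 [(0,0) (11,7) (11,10) (0,10)]:
  edge (0,0)–(11,7): clear
  edge (11,7)–(11,10): clear
  edge (11,10)–(0,10): clear
  edge (0,10)–(0,0): clear
  midpoint (18,21/2) outside
  → clear
Obstacle 2 [(4,21) (8,13) (11,13) (11,21) (9,24)]:
  edge (4,21)–(8,13): clear
  edge (8,13)–(11,13): clear
  edge (11,13)–(11,21): clear
  edge (11,21)–(9,24): clear
  edge (9,24)–(4,21): clear
  midpoint (18,21/2) outside
  → clear
Obstacle 3 [(13,0) (22,0) (16,11)]:
  edge (13,0)–(22,0): clear
  edge (22,0)–(16,11): clear
  edge (16,11)–(13,0): clear
  midpoint (18,21/2) outside
  → clear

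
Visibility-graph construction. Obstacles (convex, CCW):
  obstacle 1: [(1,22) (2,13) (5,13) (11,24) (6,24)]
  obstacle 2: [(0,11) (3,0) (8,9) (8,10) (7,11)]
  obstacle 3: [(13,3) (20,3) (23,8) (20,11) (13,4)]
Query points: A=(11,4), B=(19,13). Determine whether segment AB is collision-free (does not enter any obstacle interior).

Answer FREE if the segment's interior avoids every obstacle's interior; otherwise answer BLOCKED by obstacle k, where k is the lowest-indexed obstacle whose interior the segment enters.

FREE

Obstacle 1 [(1,22) (2,13) (5,13) (11,24) (6,24)]:
  edge (1,22)–(2,13): clear
  edge (2,13)–(5,13): clear
  edge (5,13)–(11,24): clear
  edge (11,24)–(6,24): clear
  edge (6,24)–(1,22): clear
  midpoint (15,17/2) outside
  → clear
Obstacle 2 [(0,11) (3,0) (8,9) (8,10) (7,11)]:
  edge (0,11)–(3,0): clear
  edge (3,0)–(8,9): clear
  edge (8,9)–(8,10): clear
  edge (8,10)–(7,11): clear
  edge (7,11)–(0,11): clear
  midpoint (15,17/2) outside
  → clear
Obstacle 3 [(13,3) (20,3) (23,8) (20,11) (13,4)]:
  edge (13,3)–(20,3): clear
  edge (20,3)–(23,8): clear
  edge (23,8)–(20,11): clear
  edge (20,11)–(13,4): clear
  edge (13,4)–(13,3): clear
  midpoint (15,17/2) outside
  → clear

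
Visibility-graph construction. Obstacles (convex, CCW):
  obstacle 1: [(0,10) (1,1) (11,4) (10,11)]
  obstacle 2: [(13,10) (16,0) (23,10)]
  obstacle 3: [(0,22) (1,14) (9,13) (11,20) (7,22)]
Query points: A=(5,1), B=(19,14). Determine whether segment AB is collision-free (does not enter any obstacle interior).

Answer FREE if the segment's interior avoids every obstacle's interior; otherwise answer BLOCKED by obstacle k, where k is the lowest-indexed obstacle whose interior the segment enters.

Obstacle 1 [(0,10) (1,1) (11,4) (10,11)]:
  edge (0,10)–(1,1): clear
  edge (1,1)–(11,4): crosses AB
  edge (11,4)–(10,11): crosses AB
  edge (10,11)–(0,10): clear
  → BLOCKED
Obstacle 2 [(13,10) (16,0) (23,10)]:
  edge (13,10)–(16,0): crosses AB
  edge (16,0)–(23,10): clear
  edge (23,10)–(13,10): crosses AB
  → BLOCKED
Obstacle 3 [(0,22) (1,14) (9,13) (11,20) (7,22)]:
  edge (0,22)–(1,14): clear
  edge (1,14)–(9,13): clear
  edge (9,13)–(11,20): clear
  edge (11,20)–(7,22): clear
  edge (7,22)–(0,22): clear
  midpoint (12,15/2) outside
  → clear

BLOCKED by obstacle 1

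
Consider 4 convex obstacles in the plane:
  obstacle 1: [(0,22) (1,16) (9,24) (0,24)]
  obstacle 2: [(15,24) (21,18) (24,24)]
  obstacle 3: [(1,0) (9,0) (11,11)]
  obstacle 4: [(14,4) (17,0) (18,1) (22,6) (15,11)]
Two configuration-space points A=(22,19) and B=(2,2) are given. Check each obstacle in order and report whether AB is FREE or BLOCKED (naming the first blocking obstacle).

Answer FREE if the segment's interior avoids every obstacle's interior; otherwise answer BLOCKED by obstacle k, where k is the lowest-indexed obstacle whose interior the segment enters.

BLOCKED by obstacle 2

Obstacle 1 [(0,22) (1,16) (9,24) (0,24)]:
  edge (0,22)–(1,16): clear
  edge (1,16)–(9,24): clear
  edge (9,24)–(0,24): clear
  edge (0,24)–(0,22): clear
  midpoint (12,21/2) outside
  → clear
Obstacle 2 [(15,24) (21,18) (24,24)]:
  edge (15,24)–(21,18): crosses AB
  edge (21,18)–(24,24): crosses AB
  edge (24,24)–(15,24): clear
  → BLOCKED
Obstacle 3 [(1,0) (9,0) (11,11)]:
  edge (1,0)–(9,0): clear
  edge (9,0)–(11,11): crosses AB
  edge (11,11)–(1,0): crosses AB
  → BLOCKED
Obstacle 4 [(14,4) (17,0) (18,1) (22,6) (15,11)]:
  edge (14,4)–(17,0): clear
  edge (17,0)–(18,1): clear
  edge (18,1)–(22,6): clear
  edge (22,6)–(15,11): clear
  edge (15,11)–(14,4): clear
  midpoint (12,21/2) outside
  → clear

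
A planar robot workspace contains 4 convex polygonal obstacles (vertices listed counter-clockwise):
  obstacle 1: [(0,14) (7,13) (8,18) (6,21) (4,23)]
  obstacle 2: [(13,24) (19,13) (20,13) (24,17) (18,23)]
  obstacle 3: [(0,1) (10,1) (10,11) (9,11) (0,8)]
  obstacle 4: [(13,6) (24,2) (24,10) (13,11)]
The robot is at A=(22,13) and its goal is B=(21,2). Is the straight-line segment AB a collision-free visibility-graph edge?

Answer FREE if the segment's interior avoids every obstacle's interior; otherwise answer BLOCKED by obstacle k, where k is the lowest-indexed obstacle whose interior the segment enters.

BLOCKED by obstacle 4

Obstacle 1 [(0,14) (7,13) (8,18) (6,21) (4,23)]:
  edge (0,14)–(7,13): clear
  edge (7,13)–(8,18): clear
  edge (8,18)–(6,21): clear
  edge (6,21)–(4,23): clear
  edge (4,23)–(0,14): clear
  midpoint (43/2,15/2) outside
  → clear
Obstacle 2 [(13,24) (19,13) (20,13) (24,17) (18,23)]:
  edge (13,24)–(19,13): clear
  edge (19,13)–(20,13): clear
  edge (20,13)–(24,17): clear
  edge (24,17)–(18,23): clear
  edge (18,23)–(13,24): clear
  midpoint (43/2,15/2) outside
  → clear
Obstacle 3 [(0,1) (10,1) (10,11) (9,11) (0,8)]:
  edge (0,1)–(10,1): clear
  edge (10,1)–(10,11): clear
  edge (10,11)–(9,11): clear
  edge (9,11)–(0,8): clear
  edge (0,8)–(0,1): clear
  midpoint (43/2,15/2) outside
  → clear
Obstacle 4 [(13,6) (24,2) (24,10) (13,11)]:
  edge (13,6)–(24,2): crosses AB
  edge (24,2)–(24,10): clear
  edge (24,10)–(13,11): crosses AB
  edge (13,11)–(13,6): clear
  → BLOCKED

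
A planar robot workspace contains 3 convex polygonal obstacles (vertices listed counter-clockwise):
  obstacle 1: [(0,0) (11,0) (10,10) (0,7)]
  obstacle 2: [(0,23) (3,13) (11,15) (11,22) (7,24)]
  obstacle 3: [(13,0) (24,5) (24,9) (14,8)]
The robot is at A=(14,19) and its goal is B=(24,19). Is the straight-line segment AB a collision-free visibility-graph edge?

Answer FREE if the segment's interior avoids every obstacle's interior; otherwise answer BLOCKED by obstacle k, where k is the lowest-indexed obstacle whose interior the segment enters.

Obstacle 1 [(0,0) (11,0) (10,10) (0,7)]:
  edge (0,0)–(11,0): clear
  edge (11,0)–(10,10): clear
  edge (10,10)–(0,7): clear
  edge (0,7)–(0,0): clear
  midpoint (19,19) outside
  → clear
Obstacle 2 [(0,23) (3,13) (11,15) (11,22) (7,24)]:
  edge (0,23)–(3,13): clear
  edge (3,13)–(11,15): clear
  edge (11,15)–(11,22): clear
  edge (11,22)–(7,24): clear
  edge (7,24)–(0,23): clear
  midpoint (19,19) outside
  → clear
Obstacle 3 [(13,0) (24,5) (24,9) (14,8)]:
  edge (13,0)–(24,5): clear
  edge (24,5)–(24,9): clear
  edge (24,9)–(14,8): clear
  edge (14,8)–(13,0): clear
  midpoint (19,19) outside
  → clear

FREE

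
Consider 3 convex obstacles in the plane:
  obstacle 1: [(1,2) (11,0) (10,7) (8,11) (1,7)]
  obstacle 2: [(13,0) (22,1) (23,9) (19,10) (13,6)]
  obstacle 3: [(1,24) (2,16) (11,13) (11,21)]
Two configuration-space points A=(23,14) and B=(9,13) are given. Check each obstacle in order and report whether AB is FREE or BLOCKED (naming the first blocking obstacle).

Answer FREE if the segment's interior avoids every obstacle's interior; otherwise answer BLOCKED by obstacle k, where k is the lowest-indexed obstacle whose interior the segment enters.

Obstacle 1 [(1,2) (11,0) (10,7) (8,11) (1,7)]:
  edge (1,2)–(11,0): clear
  edge (11,0)–(10,7): clear
  edge (10,7)–(8,11): clear
  edge (8,11)–(1,7): clear
  edge (1,7)–(1,2): clear
  midpoint (16,27/2) outside
  → clear
Obstacle 2 [(13,0) (22,1) (23,9) (19,10) (13,6)]:
  edge (13,0)–(22,1): clear
  edge (22,1)–(23,9): clear
  edge (23,9)–(19,10): clear
  edge (19,10)–(13,6): clear
  edge (13,6)–(13,0): clear
  midpoint (16,27/2) outside
  → clear
Obstacle 3 [(1,24) (2,16) (11,13) (11,21)]:
  edge (1,24)–(2,16): clear
  edge (2,16)–(11,13): crosses AB
  edge (11,13)–(11,21): crosses AB
  edge (11,21)–(1,24): clear
  → BLOCKED

BLOCKED by obstacle 3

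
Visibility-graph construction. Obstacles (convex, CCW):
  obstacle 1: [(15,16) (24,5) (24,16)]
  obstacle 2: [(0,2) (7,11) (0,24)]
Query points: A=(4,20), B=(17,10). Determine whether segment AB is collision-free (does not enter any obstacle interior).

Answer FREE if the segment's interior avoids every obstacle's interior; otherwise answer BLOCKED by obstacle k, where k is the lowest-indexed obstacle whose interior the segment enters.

FREE

Obstacle 1 [(15,16) (24,5) (24,16)]:
  edge (15,16)–(24,5): clear
  edge (24,5)–(24,16): clear
  edge (24,16)–(15,16): clear
  midpoint (21/2,15) outside
  → clear
Obstacle 2 [(0,2) (7,11) (0,24)]:
  edge (0,2)–(7,11): clear
  edge (7,11)–(0,24): clear
  edge (0,24)–(0,2): clear
  midpoint (21/2,15) outside
  → clear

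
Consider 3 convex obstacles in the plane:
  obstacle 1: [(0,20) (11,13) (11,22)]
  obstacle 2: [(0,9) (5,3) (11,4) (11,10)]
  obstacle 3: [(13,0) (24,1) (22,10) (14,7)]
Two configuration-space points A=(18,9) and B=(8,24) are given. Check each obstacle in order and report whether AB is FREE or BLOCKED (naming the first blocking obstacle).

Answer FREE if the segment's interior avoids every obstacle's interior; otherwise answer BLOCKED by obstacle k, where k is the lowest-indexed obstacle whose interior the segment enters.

Obstacle 1 [(0,20) (11,13) (11,22)]:
  edge (0,20)–(11,13): clear
  edge (11,13)–(11,22): crosses AB
  edge (11,22)–(0,20): crosses AB
  → BLOCKED
Obstacle 2 [(0,9) (5,3) (11,4) (11,10)]:
  edge (0,9)–(5,3): clear
  edge (5,3)–(11,4): clear
  edge (11,4)–(11,10): clear
  edge (11,10)–(0,9): clear
  midpoint (13,33/2) outside
  → clear
Obstacle 3 [(13,0) (24,1) (22,10) (14,7)]:
  edge (13,0)–(24,1): clear
  edge (24,1)–(22,10): clear
  edge (22,10)–(14,7): clear
  edge (14,7)–(13,0): clear
  midpoint (13,33/2) outside
  → clear

BLOCKED by obstacle 1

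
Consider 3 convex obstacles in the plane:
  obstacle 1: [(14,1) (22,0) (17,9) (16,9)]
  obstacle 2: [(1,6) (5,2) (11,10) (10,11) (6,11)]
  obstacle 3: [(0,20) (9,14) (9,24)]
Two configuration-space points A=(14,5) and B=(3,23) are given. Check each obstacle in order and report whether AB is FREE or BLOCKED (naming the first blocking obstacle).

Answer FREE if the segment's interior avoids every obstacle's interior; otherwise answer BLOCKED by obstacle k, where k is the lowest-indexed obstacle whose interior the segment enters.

BLOCKED by obstacle 2

Obstacle 1 [(14,1) (22,0) (17,9) (16,9)]:
  edge (14,1)–(22,0): clear
  edge (22,0)–(17,9): clear
  edge (17,9)–(16,9): clear
  edge (16,9)–(14,1): clear
  midpoint (17/2,14) outside
  → clear
Obstacle 2 [(1,6) (5,2) (11,10) (10,11) (6,11)]:
  edge (1,6)–(5,2): clear
  edge (5,2)–(11,10): crosses AB
  edge (11,10)–(10,11): crosses AB
  edge (10,11)–(6,11): clear
  edge (6,11)–(1,6): clear
  → BLOCKED
Obstacle 3 [(0,20) (9,14) (9,24)]:
  edge (0,20)–(9,14): crosses AB
  edge (9,14)–(9,24): clear
  edge (9,24)–(0,20): crosses AB
  → BLOCKED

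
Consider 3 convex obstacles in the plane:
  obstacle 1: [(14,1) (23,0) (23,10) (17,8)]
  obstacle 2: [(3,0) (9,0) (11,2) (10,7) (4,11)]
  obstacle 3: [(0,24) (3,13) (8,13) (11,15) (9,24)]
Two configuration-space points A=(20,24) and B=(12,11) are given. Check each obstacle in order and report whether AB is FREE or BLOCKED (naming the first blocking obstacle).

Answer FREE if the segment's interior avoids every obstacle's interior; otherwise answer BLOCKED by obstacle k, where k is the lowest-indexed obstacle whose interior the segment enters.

FREE

Obstacle 1 [(14,1) (23,0) (23,10) (17,8)]:
  edge (14,1)–(23,0): clear
  edge (23,0)–(23,10): clear
  edge (23,10)–(17,8): clear
  edge (17,8)–(14,1): clear
  midpoint (16,35/2) outside
  → clear
Obstacle 2 [(3,0) (9,0) (11,2) (10,7) (4,11)]:
  edge (3,0)–(9,0): clear
  edge (9,0)–(11,2): clear
  edge (11,2)–(10,7): clear
  edge (10,7)–(4,11): clear
  edge (4,11)–(3,0): clear
  midpoint (16,35/2) outside
  → clear
Obstacle 3 [(0,24) (3,13) (8,13) (11,15) (9,24)]:
  edge (0,24)–(3,13): clear
  edge (3,13)–(8,13): clear
  edge (8,13)–(11,15): clear
  edge (11,15)–(9,24): clear
  edge (9,24)–(0,24): clear
  midpoint (16,35/2) outside
  → clear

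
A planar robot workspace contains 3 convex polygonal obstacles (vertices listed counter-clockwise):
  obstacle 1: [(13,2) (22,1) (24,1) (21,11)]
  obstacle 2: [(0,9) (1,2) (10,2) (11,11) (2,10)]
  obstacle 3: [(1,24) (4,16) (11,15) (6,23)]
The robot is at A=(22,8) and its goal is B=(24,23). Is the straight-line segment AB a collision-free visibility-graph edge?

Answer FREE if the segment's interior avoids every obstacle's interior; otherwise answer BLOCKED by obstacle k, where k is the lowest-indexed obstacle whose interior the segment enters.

Obstacle 1 [(13,2) (22,1) (24,1) (21,11)]:
  edge (13,2)–(22,1): clear
  edge (22,1)–(24,1): clear
  edge (24,1)–(21,11): clear
  edge (21,11)–(13,2): clear
  midpoint (23,31/2) outside
  → clear
Obstacle 2 [(0,9) (1,2) (10,2) (11,11) (2,10)]:
  edge (0,9)–(1,2): clear
  edge (1,2)–(10,2): clear
  edge (10,2)–(11,11): clear
  edge (11,11)–(2,10): clear
  edge (2,10)–(0,9): clear
  midpoint (23,31/2) outside
  → clear
Obstacle 3 [(1,24) (4,16) (11,15) (6,23)]:
  edge (1,24)–(4,16): clear
  edge (4,16)–(11,15): clear
  edge (11,15)–(6,23): clear
  edge (6,23)–(1,24): clear
  midpoint (23,31/2) outside
  → clear

FREE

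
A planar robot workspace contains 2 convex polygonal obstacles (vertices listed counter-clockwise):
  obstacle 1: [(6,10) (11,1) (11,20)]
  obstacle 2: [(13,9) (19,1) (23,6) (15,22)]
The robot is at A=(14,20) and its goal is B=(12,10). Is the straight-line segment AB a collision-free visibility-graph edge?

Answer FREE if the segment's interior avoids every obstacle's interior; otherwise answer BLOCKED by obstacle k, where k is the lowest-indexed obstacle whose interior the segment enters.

Obstacle 1 [(6,10) (11,1) (11,20)]:
  edge (6,10)–(11,1): clear
  edge (11,1)–(11,20): clear
  edge (11,20)–(6,10): clear
  midpoint (13,15) outside
  → clear
Obstacle 2 [(13,9) (19,1) (23,6) (15,22)]:
  edge (13,9)–(19,1): clear
  edge (19,1)–(23,6): clear
  edge (23,6)–(15,22): clear
  edge (15,22)–(13,9): clear
  midpoint (13,15) outside
  → clear

FREE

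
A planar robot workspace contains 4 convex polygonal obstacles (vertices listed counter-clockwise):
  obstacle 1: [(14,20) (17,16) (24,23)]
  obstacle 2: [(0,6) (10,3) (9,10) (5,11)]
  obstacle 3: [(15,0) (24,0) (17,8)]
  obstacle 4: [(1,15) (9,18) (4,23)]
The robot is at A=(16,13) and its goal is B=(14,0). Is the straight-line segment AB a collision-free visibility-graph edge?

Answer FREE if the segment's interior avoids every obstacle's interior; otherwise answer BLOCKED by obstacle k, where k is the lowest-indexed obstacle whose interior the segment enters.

Obstacle 1 [(14,20) (17,16) (24,23)]:
  edge (14,20)–(17,16): clear
  edge (17,16)–(24,23): clear
  edge (24,23)–(14,20): clear
  midpoint (15,13/2) outside
  → clear
Obstacle 2 [(0,6) (10,3) (9,10) (5,11)]:
  edge (0,6)–(10,3): clear
  edge (10,3)–(9,10): clear
  edge (9,10)–(5,11): clear
  edge (5,11)–(0,6): clear
  midpoint (15,13/2) outside
  → clear
Obstacle 3 [(15,0) (24,0) (17,8)]:
  edge (15,0)–(24,0): clear
  edge (24,0)–(17,8): clear
  edge (17,8)–(15,0): clear
  midpoint (15,13/2) outside
  → clear
Obstacle 4 [(1,15) (9,18) (4,23)]:
  edge (1,15)–(9,18): clear
  edge (9,18)–(4,23): clear
  edge (4,23)–(1,15): clear
  midpoint (15,13/2) outside
  → clear

FREE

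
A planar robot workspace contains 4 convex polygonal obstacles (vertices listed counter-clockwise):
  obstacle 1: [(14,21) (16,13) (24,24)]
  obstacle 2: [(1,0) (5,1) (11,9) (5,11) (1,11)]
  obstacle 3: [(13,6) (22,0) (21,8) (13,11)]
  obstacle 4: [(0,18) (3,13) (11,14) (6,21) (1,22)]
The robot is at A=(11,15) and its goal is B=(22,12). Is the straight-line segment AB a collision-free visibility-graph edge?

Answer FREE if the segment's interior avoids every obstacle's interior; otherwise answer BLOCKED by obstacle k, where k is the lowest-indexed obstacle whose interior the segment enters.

Obstacle 1 [(14,21) (16,13) (24,24)]:
  edge (14,21)–(16,13): crosses AB
  edge (16,13)–(24,24): crosses AB
  edge (24,24)–(14,21): clear
  → BLOCKED
Obstacle 2 [(1,0) (5,1) (11,9) (5,11) (1,11)]:
  edge (1,0)–(5,1): clear
  edge (5,1)–(11,9): clear
  edge (11,9)–(5,11): clear
  edge (5,11)–(1,11): clear
  edge (1,11)–(1,0): clear
  midpoint (33/2,27/2) outside
  → clear
Obstacle 3 [(13,6) (22,0) (21,8) (13,11)]:
  edge (13,6)–(22,0): clear
  edge (22,0)–(21,8): clear
  edge (21,8)–(13,11): clear
  edge (13,11)–(13,6): clear
  midpoint (33/2,27/2) outside
  → clear
Obstacle 4 [(0,18) (3,13) (11,14) (6,21) (1,22)]:
  edge (0,18)–(3,13): clear
  edge (3,13)–(11,14): clear
  edge (11,14)–(6,21): clear
  edge (6,21)–(1,22): clear
  edge (1,22)–(0,18): clear
  midpoint (33/2,27/2) outside
  → clear

BLOCKED by obstacle 1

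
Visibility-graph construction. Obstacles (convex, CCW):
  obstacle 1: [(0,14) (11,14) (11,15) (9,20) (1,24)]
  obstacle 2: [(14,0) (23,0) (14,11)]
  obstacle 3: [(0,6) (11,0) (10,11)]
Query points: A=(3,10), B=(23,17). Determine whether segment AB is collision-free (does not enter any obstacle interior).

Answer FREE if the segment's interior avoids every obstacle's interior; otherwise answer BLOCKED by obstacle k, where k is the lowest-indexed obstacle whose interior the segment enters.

FREE

Obstacle 1 [(0,14) (11,14) (11,15) (9,20) (1,24)]:
  edge (0,14)–(11,14): clear
  edge (11,14)–(11,15): clear
  edge (11,15)–(9,20): clear
  edge (9,20)–(1,24): clear
  edge (1,24)–(0,14): clear
  midpoint (13,27/2) outside
  → clear
Obstacle 2 [(14,0) (23,0) (14,11)]:
  edge (14,0)–(23,0): clear
  edge (23,0)–(14,11): clear
  edge (14,11)–(14,0): clear
  midpoint (13,27/2) outside
  → clear
Obstacle 3 [(0,6) (11,0) (10,11)]:
  edge (0,6)–(11,0): clear
  edge (11,0)–(10,11): clear
  edge (10,11)–(0,6): clear
  midpoint (13,27/2) outside
  → clear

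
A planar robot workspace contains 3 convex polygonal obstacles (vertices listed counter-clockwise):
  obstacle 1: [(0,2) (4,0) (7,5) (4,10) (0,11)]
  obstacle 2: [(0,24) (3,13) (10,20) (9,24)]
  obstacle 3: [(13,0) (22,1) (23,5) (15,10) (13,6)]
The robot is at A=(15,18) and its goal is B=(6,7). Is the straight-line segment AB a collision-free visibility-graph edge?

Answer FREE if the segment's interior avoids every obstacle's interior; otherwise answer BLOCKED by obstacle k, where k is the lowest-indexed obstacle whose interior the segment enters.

Obstacle 1 [(0,2) (4,0) (7,5) (4,10) (0,11)]:
  edge (0,2)–(4,0): clear
  edge (4,0)–(7,5): clear
  edge (7,5)–(4,10): clear
  edge (4,10)–(0,11): clear
  edge (0,11)–(0,2): clear
  midpoint (21/2,25/2) outside
  → clear
Obstacle 2 [(0,24) (3,13) (10,20) (9,24)]:
  edge (0,24)–(3,13): clear
  edge (3,13)–(10,20): clear
  edge (10,20)–(9,24): clear
  edge (9,24)–(0,24): clear
  midpoint (21/2,25/2) outside
  → clear
Obstacle 3 [(13,0) (22,1) (23,5) (15,10) (13,6)]:
  edge (13,0)–(22,1): clear
  edge (22,1)–(23,5): clear
  edge (23,5)–(15,10): clear
  edge (15,10)–(13,6): clear
  edge (13,6)–(13,0): clear
  midpoint (21/2,25/2) outside
  → clear

FREE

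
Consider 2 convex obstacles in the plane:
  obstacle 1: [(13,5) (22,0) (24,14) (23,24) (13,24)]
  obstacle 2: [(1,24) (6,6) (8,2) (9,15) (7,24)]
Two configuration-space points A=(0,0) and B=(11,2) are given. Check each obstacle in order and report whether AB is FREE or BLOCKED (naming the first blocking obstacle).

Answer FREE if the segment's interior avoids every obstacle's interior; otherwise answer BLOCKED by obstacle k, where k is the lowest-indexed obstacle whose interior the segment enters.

Obstacle 1 [(13,5) (22,0) (24,14) (23,24) (13,24)]:
  edge (13,5)–(22,0): clear
  edge (22,0)–(24,14): clear
  edge (24,14)–(23,24): clear
  edge (23,24)–(13,24): clear
  edge (13,24)–(13,5): clear
  midpoint (11/2,1) outside
  → clear
Obstacle 2 [(1,24) (6,6) (8,2) (9,15) (7,24)]:
  edge (1,24)–(6,6): clear
  edge (6,6)–(8,2): clear
  edge (8,2)–(9,15): clear
  edge (9,15)–(7,24): clear
  edge (7,24)–(1,24): clear
  midpoint (11/2,1) outside
  → clear

FREE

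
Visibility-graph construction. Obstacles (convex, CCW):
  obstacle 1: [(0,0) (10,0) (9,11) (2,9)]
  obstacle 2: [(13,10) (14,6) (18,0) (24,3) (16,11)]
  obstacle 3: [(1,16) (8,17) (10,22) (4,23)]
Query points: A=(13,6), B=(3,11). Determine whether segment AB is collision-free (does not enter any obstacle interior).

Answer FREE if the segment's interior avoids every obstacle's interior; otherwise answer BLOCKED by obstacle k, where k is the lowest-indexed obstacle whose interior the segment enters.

BLOCKED by obstacle 1

Obstacle 1 [(0,0) (10,0) (9,11) (2,9)]:
  edge (0,0)–(10,0): clear
  edge (10,0)–(9,11): crosses AB
  edge (9,11)–(2,9): crosses AB
  edge (2,9)–(0,0): clear
  → BLOCKED
Obstacle 2 [(13,10) (14,6) (18,0) (24,3) (16,11)]:
  edge (13,10)–(14,6): clear
  edge (14,6)–(18,0): clear
  edge (18,0)–(24,3): clear
  edge (24,3)–(16,11): clear
  edge (16,11)–(13,10): clear
  midpoint (8,17/2) outside
  → clear
Obstacle 3 [(1,16) (8,17) (10,22) (4,23)]:
  edge (1,16)–(8,17): clear
  edge (8,17)–(10,22): clear
  edge (10,22)–(4,23): clear
  edge (4,23)–(1,16): clear
  midpoint (8,17/2) outside
  → clear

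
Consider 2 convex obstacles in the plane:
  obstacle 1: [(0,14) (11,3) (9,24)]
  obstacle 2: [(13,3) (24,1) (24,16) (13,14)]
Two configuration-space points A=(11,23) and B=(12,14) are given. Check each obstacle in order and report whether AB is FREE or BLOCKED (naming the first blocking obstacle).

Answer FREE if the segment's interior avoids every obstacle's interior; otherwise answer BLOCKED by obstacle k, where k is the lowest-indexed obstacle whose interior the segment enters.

FREE

Obstacle 1 [(0,14) (11,3) (9,24)]:
  edge (0,14)–(11,3): clear
  edge (11,3)–(9,24): clear
  edge (9,24)–(0,14): clear
  midpoint (23/2,37/2) outside
  → clear
Obstacle 2 [(13,3) (24,1) (24,16) (13,14)]:
  edge (13,3)–(24,1): clear
  edge (24,1)–(24,16): clear
  edge (24,16)–(13,14): clear
  edge (13,14)–(13,3): clear
  midpoint (23/2,37/2) outside
  → clear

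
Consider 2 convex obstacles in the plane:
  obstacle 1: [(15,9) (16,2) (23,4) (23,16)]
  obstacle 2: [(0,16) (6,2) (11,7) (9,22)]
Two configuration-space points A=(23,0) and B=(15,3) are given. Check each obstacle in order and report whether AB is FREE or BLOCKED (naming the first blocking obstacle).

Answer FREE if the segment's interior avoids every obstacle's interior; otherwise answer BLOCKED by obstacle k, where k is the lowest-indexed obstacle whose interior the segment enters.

Obstacle 1 [(15,9) (16,2) (23,4) (23,16)]:
  edge (15,9)–(16,2): crosses AB
  edge (16,2)–(23,4): crosses AB
  edge (23,4)–(23,16): clear
  edge (23,16)–(15,9): clear
  → BLOCKED
Obstacle 2 [(0,16) (6,2) (11,7) (9,22)]:
  edge (0,16)–(6,2): clear
  edge (6,2)–(11,7): clear
  edge (11,7)–(9,22): clear
  edge (9,22)–(0,16): clear
  midpoint (19,3/2) outside
  → clear

BLOCKED by obstacle 1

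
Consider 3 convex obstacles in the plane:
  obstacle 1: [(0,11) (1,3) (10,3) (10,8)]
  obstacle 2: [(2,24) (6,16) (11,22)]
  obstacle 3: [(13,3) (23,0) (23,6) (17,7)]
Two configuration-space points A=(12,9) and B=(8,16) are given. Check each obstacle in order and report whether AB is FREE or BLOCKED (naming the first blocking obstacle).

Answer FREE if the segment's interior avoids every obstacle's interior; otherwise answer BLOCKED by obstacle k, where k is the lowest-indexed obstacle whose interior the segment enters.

Obstacle 1 [(0,11) (1,3) (10,3) (10,8)]:
  edge (0,11)–(1,3): clear
  edge (1,3)–(10,3): clear
  edge (10,3)–(10,8): clear
  edge (10,8)–(0,11): clear
  midpoint (10,25/2) outside
  → clear
Obstacle 2 [(2,24) (6,16) (11,22)]:
  edge (2,24)–(6,16): clear
  edge (6,16)–(11,22): clear
  edge (11,22)–(2,24): clear
  midpoint (10,25/2) outside
  → clear
Obstacle 3 [(13,3) (23,0) (23,6) (17,7)]:
  edge (13,3)–(23,0): clear
  edge (23,0)–(23,6): clear
  edge (23,6)–(17,7): clear
  edge (17,7)–(13,3): clear
  midpoint (10,25/2) outside
  → clear

FREE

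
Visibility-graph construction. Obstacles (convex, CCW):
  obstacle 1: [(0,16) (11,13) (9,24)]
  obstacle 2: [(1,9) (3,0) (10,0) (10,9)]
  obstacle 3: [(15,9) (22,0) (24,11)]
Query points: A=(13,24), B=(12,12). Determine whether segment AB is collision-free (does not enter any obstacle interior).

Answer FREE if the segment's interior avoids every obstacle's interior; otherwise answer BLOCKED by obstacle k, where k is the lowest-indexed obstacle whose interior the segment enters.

FREE

Obstacle 1 [(0,16) (11,13) (9,24)]:
  edge (0,16)–(11,13): clear
  edge (11,13)–(9,24): clear
  edge (9,24)–(0,16): clear
  midpoint (25/2,18) outside
  → clear
Obstacle 2 [(1,9) (3,0) (10,0) (10,9)]:
  edge (1,9)–(3,0): clear
  edge (3,0)–(10,0): clear
  edge (10,0)–(10,9): clear
  edge (10,9)–(1,9): clear
  midpoint (25/2,18) outside
  → clear
Obstacle 3 [(15,9) (22,0) (24,11)]:
  edge (15,9)–(22,0): clear
  edge (22,0)–(24,11): clear
  edge (24,11)–(15,9): clear
  midpoint (25/2,18) outside
  → clear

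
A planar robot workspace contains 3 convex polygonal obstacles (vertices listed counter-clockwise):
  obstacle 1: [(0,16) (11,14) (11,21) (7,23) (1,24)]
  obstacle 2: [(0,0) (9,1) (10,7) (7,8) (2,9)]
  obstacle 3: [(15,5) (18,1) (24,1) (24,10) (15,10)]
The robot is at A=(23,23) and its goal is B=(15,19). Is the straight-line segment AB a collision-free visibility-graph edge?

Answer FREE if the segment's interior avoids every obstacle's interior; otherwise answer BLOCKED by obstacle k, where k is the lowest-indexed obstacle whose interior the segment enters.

FREE

Obstacle 1 [(0,16) (11,14) (11,21) (7,23) (1,24)]:
  edge (0,16)–(11,14): clear
  edge (11,14)–(11,21): clear
  edge (11,21)–(7,23): clear
  edge (7,23)–(1,24): clear
  edge (1,24)–(0,16): clear
  midpoint (19,21) outside
  → clear
Obstacle 2 [(0,0) (9,1) (10,7) (7,8) (2,9)]:
  edge (0,0)–(9,1): clear
  edge (9,1)–(10,7): clear
  edge (10,7)–(7,8): clear
  edge (7,8)–(2,9): clear
  edge (2,9)–(0,0): clear
  midpoint (19,21) outside
  → clear
Obstacle 3 [(15,5) (18,1) (24,1) (24,10) (15,10)]:
  edge (15,5)–(18,1): clear
  edge (18,1)–(24,1): clear
  edge (24,1)–(24,10): clear
  edge (24,10)–(15,10): clear
  edge (15,10)–(15,5): clear
  midpoint (19,21) outside
  → clear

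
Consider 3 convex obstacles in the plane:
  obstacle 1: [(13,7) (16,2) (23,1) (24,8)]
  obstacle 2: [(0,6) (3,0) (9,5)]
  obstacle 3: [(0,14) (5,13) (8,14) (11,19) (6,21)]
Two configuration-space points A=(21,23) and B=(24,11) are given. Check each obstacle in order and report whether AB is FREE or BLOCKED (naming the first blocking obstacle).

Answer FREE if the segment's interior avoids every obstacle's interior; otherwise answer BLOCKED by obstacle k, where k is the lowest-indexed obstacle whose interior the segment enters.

FREE

Obstacle 1 [(13,7) (16,2) (23,1) (24,8)]:
  edge (13,7)–(16,2): clear
  edge (16,2)–(23,1): clear
  edge (23,1)–(24,8): clear
  edge (24,8)–(13,7): clear
  midpoint (45/2,17) outside
  → clear
Obstacle 2 [(0,6) (3,0) (9,5)]:
  edge (0,6)–(3,0): clear
  edge (3,0)–(9,5): clear
  edge (9,5)–(0,6): clear
  midpoint (45/2,17) outside
  → clear
Obstacle 3 [(0,14) (5,13) (8,14) (11,19) (6,21)]:
  edge (0,14)–(5,13): clear
  edge (5,13)–(8,14): clear
  edge (8,14)–(11,19): clear
  edge (11,19)–(6,21): clear
  edge (6,21)–(0,14): clear
  midpoint (45/2,17) outside
  → clear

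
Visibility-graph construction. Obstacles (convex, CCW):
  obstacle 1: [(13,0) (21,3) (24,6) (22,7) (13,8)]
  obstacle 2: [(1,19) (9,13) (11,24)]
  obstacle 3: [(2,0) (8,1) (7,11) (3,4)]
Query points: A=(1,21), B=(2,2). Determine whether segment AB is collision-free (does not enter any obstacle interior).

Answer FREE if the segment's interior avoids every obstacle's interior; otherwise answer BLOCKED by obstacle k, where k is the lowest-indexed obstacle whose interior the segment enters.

BLOCKED by obstacle 2

Obstacle 1 [(13,0) (21,3) (24,6) (22,7) (13,8)]:
  edge (13,0)–(21,3): clear
  edge (21,3)–(24,6): clear
  edge (24,6)–(22,7): clear
  edge (22,7)–(13,8): clear
  edge (13,8)–(13,0): clear
  midpoint (3/2,23/2) outside
  → clear
Obstacle 2 [(1,19) (9,13) (11,24)]:
  edge (1,19)–(9,13): crosses AB
  edge (9,13)–(11,24): clear
  edge (11,24)–(1,19): crosses AB
  → BLOCKED
Obstacle 3 [(2,0) (8,1) (7,11) (3,4)]:
  edge (2,0)–(8,1): clear
  edge (8,1)–(7,11): clear
  edge (7,11)–(3,4): clear
  edge (3,4)–(2,0): clear
  midpoint (3/2,23/2) outside
  → clear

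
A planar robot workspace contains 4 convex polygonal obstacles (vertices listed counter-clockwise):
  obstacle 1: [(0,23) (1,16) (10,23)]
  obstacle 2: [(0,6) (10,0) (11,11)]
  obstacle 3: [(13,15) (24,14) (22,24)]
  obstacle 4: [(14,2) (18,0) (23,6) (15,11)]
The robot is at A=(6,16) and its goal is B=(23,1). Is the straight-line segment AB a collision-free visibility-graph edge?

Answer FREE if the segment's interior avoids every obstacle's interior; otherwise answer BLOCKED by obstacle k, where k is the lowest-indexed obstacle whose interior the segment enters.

Obstacle 1 [(0,23) (1,16) (10,23)]:
  edge (0,23)–(1,16): clear
  edge (1,16)–(10,23): clear
  edge (10,23)–(0,23): clear
  midpoint (29/2,17/2) outside
  → clear
Obstacle 2 [(0,6) (10,0) (11,11)]:
  edge (0,6)–(10,0): clear
  edge (10,0)–(11,11): clear
  edge (11,11)–(0,6): clear
  midpoint (29/2,17/2) outside
  → clear
Obstacle 3 [(13,15) (24,14) (22,24)]:
  edge (13,15)–(24,14): clear
  edge (24,14)–(22,24): clear
  edge (22,24)–(13,15): clear
  midpoint (29/2,17/2) outside
  → clear
Obstacle 4 [(14,2) (18,0) (23,6) (15,11)]:
  edge (14,2)–(18,0): clear
  edge (18,0)–(23,6): crosses AB
  edge (23,6)–(15,11): clear
  edge (15,11)–(14,2): crosses AB
  → BLOCKED

BLOCKED by obstacle 4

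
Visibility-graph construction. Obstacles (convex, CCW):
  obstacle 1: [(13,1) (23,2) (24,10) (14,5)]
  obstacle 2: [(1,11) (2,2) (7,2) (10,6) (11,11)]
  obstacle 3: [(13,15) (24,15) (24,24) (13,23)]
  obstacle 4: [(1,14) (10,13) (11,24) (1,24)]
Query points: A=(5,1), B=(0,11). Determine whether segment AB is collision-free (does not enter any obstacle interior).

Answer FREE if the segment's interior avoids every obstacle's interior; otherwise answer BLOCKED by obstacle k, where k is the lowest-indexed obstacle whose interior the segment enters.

Obstacle 1 [(13,1) (23,2) (24,10) (14,5)]:
  edge (13,1)–(23,2): clear
  edge (23,2)–(24,10): clear
  edge (24,10)–(14,5): clear
  edge (14,5)–(13,1): clear
  midpoint (5/2,6) outside
  → clear
Obstacle 2 [(1,11) (2,2) (7,2) (10,6) (11,11)]:
  edge (1,11)–(2,2): crosses AB
  edge (2,2)–(7,2): crosses AB
  edge (7,2)–(10,6): clear
  edge (10,6)–(11,11): clear
  edge (11,11)–(1,11): clear
  → BLOCKED
Obstacle 3 [(13,15) (24,15) (24,24) (13,23)]:
  edge (13,15)–(24,15): clear
  edge (24,15)–(24,24): clear
  edge (24,24)–(13,23): clear
  edge (13,23)–(13,15): clear
  midpoint (5/2,6) outside
  → clear
Obstacle 4 [(1,14) (10,13) (11,24) (1,24)]:
  edge (1,14)–(10,13): clear
  edge (10,13)–(11,24): clear
  edge (11,24)–(1,24): clear
  edge (1,24)–(1,14): clear
  midpoint (5/2,6) outside
  → clear

BLOCKED by obstacle 2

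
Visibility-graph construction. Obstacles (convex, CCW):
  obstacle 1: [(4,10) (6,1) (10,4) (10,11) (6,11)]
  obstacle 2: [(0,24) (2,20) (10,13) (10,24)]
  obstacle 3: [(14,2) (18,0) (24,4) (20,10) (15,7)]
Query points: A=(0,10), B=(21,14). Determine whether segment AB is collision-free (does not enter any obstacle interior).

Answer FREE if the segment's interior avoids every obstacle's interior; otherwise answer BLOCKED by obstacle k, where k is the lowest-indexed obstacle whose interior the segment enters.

Obstacle 1 [(4,10) (6,1) (10,4) (10,11) (6,11)]:
  edge (4,10)–(6,1): clear
  edge (6,1)–(10,4): clear
  edge (10,4)–(10,11): clear
  edge (10,11)–(6,11): clear
  edge (6,11)–(4,10): clear
  midpoint (21/2,12) outside
  → clear
Obstacle 2 [(0,24) (2,20) (10,13) (10,24)]:
  edge (0,24)–(2,20): clear
  edge (2,20)–(10,13): clear
  edge (10,13)–(10,24): clear
  edge (10,24)–(0,24): clear
  midpoint (21/2,12) outside
  → clear
Obstacle 3 [(14,2) (18,0) (24,4) (20,10) (15,7)]:
  edge (14,2)–(18,0): clear
  edge (18,0)–(24,4): clear
  edge (24,4)–(20,10): clear
  edge (20,10)–(15,7): clear
  edge (15,7)–(14,2): clear
  midpoint (21/2,12) outside
  → clear

FREE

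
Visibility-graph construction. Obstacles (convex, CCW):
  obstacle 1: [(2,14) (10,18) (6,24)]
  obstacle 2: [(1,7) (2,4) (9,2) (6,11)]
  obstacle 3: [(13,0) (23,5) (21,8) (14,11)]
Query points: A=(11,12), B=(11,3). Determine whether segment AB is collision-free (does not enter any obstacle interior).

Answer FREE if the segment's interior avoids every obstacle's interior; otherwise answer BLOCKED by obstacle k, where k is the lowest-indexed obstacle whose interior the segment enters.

FREE

Obstacle 1 [(2,14) (10,18) (6,24)]:
  edge (2,14)–(10,18): clear
  edge (10,18)–(6,24): clear
  edge (6,24)–(2,14): clear
  midpoint (11,15/2) outside
  → clear
Obstacle 2 [(1,7) (2,4) (9,2) (6,11)]:
  edge (1,7)–(2,4): clear
  edge (2,4)–(9,2): clear
  edge (9,2)–(6,11): clear
  edge (6,11)–(1,7): clear
  midpoint (11,15/2) outside
  → clear
Obstacle 3 [(13,0) (23,5) (21,8) (14,11)]:
  edge (13,0)–(23,5): clear
  edge (23,5)–(21,8): clear
  edge (21,8)–(14,11): clear
  edge (14,11)–(13,0): clear
  midpoint (11,15/2) outside
  → clear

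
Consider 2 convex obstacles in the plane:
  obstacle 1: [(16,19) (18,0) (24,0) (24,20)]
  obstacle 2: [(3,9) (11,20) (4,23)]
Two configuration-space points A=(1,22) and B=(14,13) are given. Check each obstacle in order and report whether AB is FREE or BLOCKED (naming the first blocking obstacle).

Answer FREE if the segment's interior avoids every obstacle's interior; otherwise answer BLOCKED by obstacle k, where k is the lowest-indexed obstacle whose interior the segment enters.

BLOCKED by obstacle 2

Obstacle 1 [(16,19) (18,0) (24,0) (24,20)]:
  edge (16,19)–(18,0): clear
  edge (18,0)–(24,0): clear
  edge (24,0)–(24,20): clear
  edge (24,20)–(16,19): clear
  midpoint (15/2,35/2) outside
  → clear
Obstacle 2 [(3,9) (11,20) (4,23)]:
  edge (3,9)–(11,20): crosses AB
  edge (11,20)–(4,23): clear
  edge (4,23)–(3,9): crosses AB
  → BLOCKED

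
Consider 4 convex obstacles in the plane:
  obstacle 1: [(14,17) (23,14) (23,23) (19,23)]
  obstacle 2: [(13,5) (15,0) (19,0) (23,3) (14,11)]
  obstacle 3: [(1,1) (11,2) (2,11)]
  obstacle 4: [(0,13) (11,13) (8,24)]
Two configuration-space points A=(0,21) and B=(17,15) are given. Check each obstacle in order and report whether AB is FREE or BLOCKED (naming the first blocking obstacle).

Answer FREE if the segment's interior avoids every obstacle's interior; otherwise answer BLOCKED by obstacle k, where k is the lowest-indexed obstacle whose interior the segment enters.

Obstacle 1 [(14,17) (23,14) (23,23) (19,23)]:
  edge (14,17)–(23,14): clear
  edge (23,14)–(23,23): clear
  edge (23,23)–(19,23): clear
  edge (19,23)–(14,17): clear
  midpoint (17/2,18) outside
  → clear
Obstacle 2 [(13,5) (15,0) (19,0) (23,3) (14,11)]:
  edge (13,5)–(15,0): clear
  edge (15,0)–(19,0): clear
  edge (19,0)–(23,3): clear
  edge (23,3)–(14,11): clear
  edge (14,11)–(13,5): clear
  midpoint (17/2,18) outside
  → clear
Obstacle 3 [(1,1) (11,2) (2,11)]:
  edge (1,1)–(11,2): clear
  edge (11,2)–(2,11): clear
  edge (2,11)–(1,1): clear
  midpoint (17/2,18) outside
  → clear
Obstacle 4 [(0,13) (11,13) (8,24)]:
  edge (0,13)–(11,13): clear
  edge (11,13)–(8,24): crosses AB
  edge (8,24)–(0,13): crosses AB
  → BLOCKED

BLOCKED by obstacle 4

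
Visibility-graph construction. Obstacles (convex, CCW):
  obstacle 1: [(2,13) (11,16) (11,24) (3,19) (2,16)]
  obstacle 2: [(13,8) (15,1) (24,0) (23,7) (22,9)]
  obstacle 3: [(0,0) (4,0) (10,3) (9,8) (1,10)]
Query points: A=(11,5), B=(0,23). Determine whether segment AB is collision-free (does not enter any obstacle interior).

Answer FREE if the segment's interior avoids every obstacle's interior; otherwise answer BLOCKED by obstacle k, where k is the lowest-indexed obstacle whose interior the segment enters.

BLOCKED by obstacle 1

Obstacle 1 [(2,13) (11,16) (11,24) (3,19) (2,16)]:
  edge (2,13)–(11,16): crosses AB
  edge (11,16)–(11,24): clear
  edge (11,24)–(3,19): clear
  edge (3,19)–(2,16): crosses AB
  edge (2,16)–(2,13): clear
  → BLOCKED
Obstacle 2 [(13,8) (15,1) (24,0) (23,7) (22,9)]:
  edge (13,8)–(15,1): clear
  edge (15,1)–(24,0): clear
  edge (24,0)–(23,7): clear
  edge (23,7)–(22,9): clear
  edge (22,9)–(13,8): clear
  midpoint (11/2,14) outside
  → clear
Obstacle 3 [(0,0) (4,0) (10,3) (9,8) (1,10)]:
  edge (0,0)–(4,0): clear
  edge (4,0)–(10,3): clear
  edge (10,3)–(9,8): clear
  edge (9,8)–(1,10): clear
  edge (1,10)–(0,0): clear
  midpoint (11/2,14) outside
  → clear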